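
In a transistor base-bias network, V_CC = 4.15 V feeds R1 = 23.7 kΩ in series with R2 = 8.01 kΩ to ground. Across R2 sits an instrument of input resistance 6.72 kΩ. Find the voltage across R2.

V_out ≈ 0.554 V

The load sits in parallel with R2, giving an effective lower resistance R2' = R2·R_L/(R2+R_L) = 3.654 kΩ.
Then V_out = V_CC · R2'/(R1 + R2') = 4.15 × 3.654/27.35 = 0.5544 V.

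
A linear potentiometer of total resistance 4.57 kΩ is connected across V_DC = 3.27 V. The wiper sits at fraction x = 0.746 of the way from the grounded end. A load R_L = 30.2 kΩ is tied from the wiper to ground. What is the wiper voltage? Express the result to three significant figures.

Split the track: R_lower = x·R_p = 3.409 kΩ, R_upper = (1−x)·R_p = 1.161 kΩ.
(x·R_p) ‖ R_L = 3.063 kΩ.
V_out = 3.27 × 3.063/(1.161 + 3.063) = 2.371 V.

V_out ≈ 2.37 V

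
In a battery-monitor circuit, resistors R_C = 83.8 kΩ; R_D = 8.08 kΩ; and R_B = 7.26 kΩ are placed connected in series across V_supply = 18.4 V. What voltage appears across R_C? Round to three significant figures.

ΣR = 83.8 + 8.08 + 7.26 = 99.14 kΩ.
V = V_supply · R/ΣR = 18.4 × 0.8453 = 15.55 V.

V ≈ 15.6 V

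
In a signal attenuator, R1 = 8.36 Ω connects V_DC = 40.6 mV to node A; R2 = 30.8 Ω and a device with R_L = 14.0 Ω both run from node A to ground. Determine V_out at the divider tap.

V_out ≈ 21.7 mV

The load sits in parallel with R2, giving an effective lower resistance R2' = R2·R_L/(R2+R_L) = 9.625 Ω.
Now apply the divider: V_out = 40.6 × 0.5352 = 21.73 mV.
(Unloaded it would be 31.9 mV; the load pulls it down.)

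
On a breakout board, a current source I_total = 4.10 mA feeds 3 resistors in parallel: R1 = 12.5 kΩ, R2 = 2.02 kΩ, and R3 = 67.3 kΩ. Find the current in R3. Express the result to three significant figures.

Total conductance ΣG = 1/12.5 + 1/2.02 + 1/67.3 = 0.5899 (units of 1/kΩ).
Current divider: I(R3) = I_total · G_k/ΣG = 4.10 × (0.01486/0.5899) = 4.10 × 0.02519 = 0.1033 mA.

I ≈ 0.103 mA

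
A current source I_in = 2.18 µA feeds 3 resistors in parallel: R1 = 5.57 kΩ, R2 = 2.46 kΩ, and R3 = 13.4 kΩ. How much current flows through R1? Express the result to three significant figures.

I ≈ 0.592 µA

Total conductance ΣG = 1/5.57 + 1/2.46 + 1/13.4 = 0.6607 (units of 1/kΩ).
R1 takes the fraction G_k/ΣG = 0.1795/0.6607 = 0.2717, so I = 2.18 × 0.2717 = 0.5924 µA.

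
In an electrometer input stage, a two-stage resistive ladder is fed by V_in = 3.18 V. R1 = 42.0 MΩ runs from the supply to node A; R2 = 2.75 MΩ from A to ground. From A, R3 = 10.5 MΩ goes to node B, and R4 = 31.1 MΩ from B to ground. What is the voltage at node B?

V_B ≈ 0.138 V

The second stage (R3 + R4 = 41.60 MΩ) loads node A in parallel with R2.
R2 ‖ (R3+R4) = 2.579 MΩ.
V_A = 3.18 × 2.579/(42.0 + 2.579) = 0.1840 V.
Stage 2 is unloaded, so V_B = V_A · R4/(R3+R4) = 0.1840 × 31.1/41.60 = 0.1376 V.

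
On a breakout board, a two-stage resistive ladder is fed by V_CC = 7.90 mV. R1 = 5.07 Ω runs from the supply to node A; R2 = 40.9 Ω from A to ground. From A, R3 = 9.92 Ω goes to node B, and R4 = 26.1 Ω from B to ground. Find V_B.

The second stage (R3 + R4 = 36.02 Ω) loads node A in parallel with R2.
Effective lower resistance at A: R2 ‖ 36.02 = 19.15 Ω.
V_A = 7.90 × 19.15/(5.07 + 19.15) = 6.246 mV.
Then the unloaded second divider: V_B = V_A × R4/(R3+R4) = 6.246 × 0.7246 = 4.526 mV.

V_B ≈ 4.53 mV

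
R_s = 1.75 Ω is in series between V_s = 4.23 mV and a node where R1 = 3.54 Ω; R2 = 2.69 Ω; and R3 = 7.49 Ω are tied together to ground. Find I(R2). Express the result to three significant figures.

Equivalent of the parallel group: R_p = 1.269 Ω.
V_A = 4.23 × 1.269/3.019 = 1.778 mV.
I(R2) = V_A / R2 = 1.778/2.69 = 0.6611 mA.
(Equivalently: I_total = 1.401 mA, then current-divider fraction G_k/ΣG = 0.4719.)

I ≈ 0.661 mA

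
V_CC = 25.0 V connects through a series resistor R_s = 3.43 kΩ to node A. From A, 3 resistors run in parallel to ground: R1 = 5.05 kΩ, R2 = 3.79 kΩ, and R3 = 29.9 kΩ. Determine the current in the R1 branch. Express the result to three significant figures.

I ≈ 1.83 mA

Parallel bank: R_p = 1/(1/5.05 + 1/3.79 + 1/29.9) = 2.019 kΩ.
V_A = 25.0 × 2.019/5.449 = 9.263 V.
Branch current I = V_A/R1 = 9.263/5.05 = 1.834 mA.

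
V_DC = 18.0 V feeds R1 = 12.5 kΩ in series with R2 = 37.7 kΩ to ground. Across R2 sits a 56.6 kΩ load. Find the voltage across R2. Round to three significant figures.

V_out ≈ 11.6 V

R2 ‖ R_L = (37.7 × 56.6)/(37.7 + 56.6) = 22.63 kΩ.
Now apply the divider: V_out = 18.0 × 0.6442 = 11.59 V.
(Unloaded it would be 13.5 V; the load pulls it down.)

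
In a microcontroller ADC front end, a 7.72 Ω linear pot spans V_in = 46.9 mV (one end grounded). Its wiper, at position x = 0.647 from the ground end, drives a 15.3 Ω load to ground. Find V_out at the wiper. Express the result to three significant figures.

V_out ≈ 27.2 mV

Lower segment x·R_p = 4.995 Ω; upper segment (1−x)·R_p = 2.725 Ω.
Lower segment in parallel with the load: 4.995 ‖ 15.3 = 3.766 Ω.
V_out = 46.9 × 3.766/(2.725 + 3.766) = 27.21 mV.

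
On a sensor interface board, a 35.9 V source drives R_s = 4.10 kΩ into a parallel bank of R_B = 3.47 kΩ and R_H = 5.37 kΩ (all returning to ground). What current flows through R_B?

I ≈ 3.51 mA

Equivalent of the parallel group: R_p = 2.108 kΩ.
V_A = 35.9 × 2.108/6.208 = 12.19 V.
Branch current I = V_A/R_B = 12.19/3.47 = 3.513 mA.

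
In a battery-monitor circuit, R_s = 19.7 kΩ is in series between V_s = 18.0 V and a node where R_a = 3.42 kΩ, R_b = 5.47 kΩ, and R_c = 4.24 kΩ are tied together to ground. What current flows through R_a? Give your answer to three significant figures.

I ≈ 0.351 mA

Equivalent of the parallel group: R_p = 1.406 kΩ.
V_A = 18.0 × 1.406/21.11 = 1.199 V.
Branch current I = V_A/R_a = 1.199/3.42 = 0.3507 mA.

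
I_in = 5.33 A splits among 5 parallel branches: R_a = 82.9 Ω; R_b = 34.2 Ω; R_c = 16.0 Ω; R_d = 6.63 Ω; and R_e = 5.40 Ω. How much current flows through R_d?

ΣG = 1/82.9 + 1/34.2 + 1/16.0 + 1/6.63 + 1/5.40 = 0.4398.
R_d takes the fraction G_k/ΣG = 0.1508/0.4398 = 0.3429, so I = 5.33 × 0.3429 = 1.828 A.

I ≈ 1.83 A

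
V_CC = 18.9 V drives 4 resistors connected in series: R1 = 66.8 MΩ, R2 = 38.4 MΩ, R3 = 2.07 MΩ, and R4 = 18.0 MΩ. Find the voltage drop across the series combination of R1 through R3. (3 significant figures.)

V ≈ 16.2 V

ΣR = 66.8 + 38.4 + 2.07 + 18.0 = 125.3 MΩ.
R_{R1..R3} = 66.8 + 38.4 + 2.07 = 107.3 MΩ.
V = V_CC · R/ΣR = 18.9 × 0.8563 = 16.18 V.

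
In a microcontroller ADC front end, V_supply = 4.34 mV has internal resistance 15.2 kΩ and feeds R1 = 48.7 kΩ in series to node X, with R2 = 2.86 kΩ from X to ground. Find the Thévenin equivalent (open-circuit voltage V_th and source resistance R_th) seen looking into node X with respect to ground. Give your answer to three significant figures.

V_th ≈ 0.186 mV, R_th ≈ 2.74 kΩ

R1' = 15.2 + 48.7 = 63.90 kΩ (source resistance + R1).
With X open, the divider is unloaded: V_th = 4.34 × 2.86/66.76 = 0.1859 mV.
Zeroing V_supply shorts the top of R1' to ground, so R_th = R1' ‖ R2 = 2.737 kΩ.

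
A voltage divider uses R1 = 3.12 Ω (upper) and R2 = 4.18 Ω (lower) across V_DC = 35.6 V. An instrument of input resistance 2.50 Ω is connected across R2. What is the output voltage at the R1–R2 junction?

First combine the lower leg with the load: R2 ‖ R_L = 1.564 Ω.
Voltage divider with the loaded lower leg: V_out = 35.6 × 1.564/(3.12 + 1.564) = 35.6 × 0.3340 = 11.89 V.

V_out ≈ 11.9 V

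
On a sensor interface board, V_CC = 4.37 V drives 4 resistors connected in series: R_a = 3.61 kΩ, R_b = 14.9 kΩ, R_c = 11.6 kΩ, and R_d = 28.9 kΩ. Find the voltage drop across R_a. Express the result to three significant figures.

V ≈ 0.267 V

Total series resistance ΣR = 3.61 + 14.9 + 11.6 + 28.9 = 59.01 kΩ.
V = V_CC · R/ΣR = 4.37 × 0.06118 = 0.2673 V.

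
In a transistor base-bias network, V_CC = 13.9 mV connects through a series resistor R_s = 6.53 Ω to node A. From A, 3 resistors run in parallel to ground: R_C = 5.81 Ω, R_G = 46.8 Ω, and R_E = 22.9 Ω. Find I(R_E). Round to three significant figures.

I ≈ 0.238 mA

Equivalent of the parallel group: R_p = 4.217 Ω.
V_A by voltage divider: V_A = 13.9 × 4.217/(6.53 + 4.217) = 5.454 mV.
Branch current I = V_A/R_E = 5.454/22.9 = 0.2382 mA.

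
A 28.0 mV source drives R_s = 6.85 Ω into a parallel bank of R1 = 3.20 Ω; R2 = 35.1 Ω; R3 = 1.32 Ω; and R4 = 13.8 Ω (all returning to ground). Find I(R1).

Equivalent of the parallel group: R_p = 0.8539 Ω.
V_A by voltage divider: V_A = 28.0 × 0.8539/(6.85 + 0.8539) = 3.104 mV.
I(R1) = V_A / R1 = 3.104/3.20 = 0.9699 mA.
(Equivalently: I_total = 3.634 mA, then current-divider fraction G_k/ΣG = 0.2669.)

I ≈ 0.970 mA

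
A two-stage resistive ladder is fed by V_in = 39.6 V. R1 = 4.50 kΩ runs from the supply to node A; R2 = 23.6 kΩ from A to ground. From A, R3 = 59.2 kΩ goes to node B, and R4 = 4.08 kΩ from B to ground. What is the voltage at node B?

V_B ≈ 2.02 V

Looking into the second stage from A: R3 + R4 = 63.28 kΩ appears in parallel with R2.
R2 ‖ (R3+R4) = 17.19 kΩ.
V_A = 39.6 × 17.19/(4.50 + 17.19) = 31.38 V.
Stage 2 is unloaded, so V_B = V_A · R4/(R3+R4) = 31.38 × 4.08/63.28 = 2.023 V.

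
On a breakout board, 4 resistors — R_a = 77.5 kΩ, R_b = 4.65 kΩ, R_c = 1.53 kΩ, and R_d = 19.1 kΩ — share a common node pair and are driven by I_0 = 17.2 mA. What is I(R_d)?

ΣG = 1/77.5 + 1/4.65 + 1/1.53 + 1/19.1 = 0.9339.
R_d takes the fraction G_k/ΣG = 0.05236/0.9339 = 0.05606, so I = 17.2 × 0.05606 = 0.9643 mA.

I ≈ 0.964 mA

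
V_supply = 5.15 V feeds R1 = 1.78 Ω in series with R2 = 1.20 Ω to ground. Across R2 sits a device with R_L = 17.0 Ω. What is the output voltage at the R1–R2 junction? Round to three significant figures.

V_out ≈ 1.99 V

R2 ‖ R_L = (1.20 × 17.0)/(1.20 + 17.0) = 1.121 Ω.
Voltage divider with the loaded lower leg: V_out = 5.15 × 1.121/(1.78 + 1.121) = 5.15 × 0.3864 = 1.990 V.
(Unloaded it would be 2.07 V; the load pulls it down.)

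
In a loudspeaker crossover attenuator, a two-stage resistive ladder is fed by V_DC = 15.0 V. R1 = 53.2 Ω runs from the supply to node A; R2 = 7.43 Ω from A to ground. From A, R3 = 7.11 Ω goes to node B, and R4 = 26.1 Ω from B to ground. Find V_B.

V_B ≈ 1.21 V

The second stage (R3 + R4 = 33.21 Ω) loads node A in parallel with R2.
Effective lower resistance at A: R2 ‖ 33.21 = 6.072 Ω.
First divider: V_A = V_DC · 6.072/(53.2 + 6.072) = 1.537 V.
Then the unloaded second divider: V_B = V_A × R4/(R3+R4) = 1.537 × 0.7859 = 1.208 V.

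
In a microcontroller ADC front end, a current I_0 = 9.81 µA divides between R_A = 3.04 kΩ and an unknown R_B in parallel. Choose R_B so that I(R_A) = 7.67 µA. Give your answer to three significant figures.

The fraction through R_A equals R_B/(R_A+R_B).
7.67/9.81 = R_B/(R_A + R_B) → R_B = R_A · (0.7819)/(1 − 0.7819) = 3.04 × 3.584 = 10.90 kΩ.

R_B ≈ 10.9 kΩ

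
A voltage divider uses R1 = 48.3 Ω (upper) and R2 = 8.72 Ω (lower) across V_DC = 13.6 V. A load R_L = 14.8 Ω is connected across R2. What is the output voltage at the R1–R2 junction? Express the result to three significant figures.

First combine the lower leg with the load: R2 ‖ R_L = 5.487 Ω.
Now apply the divider: V_out = 13.6 × 0.1020 = 1.387 V.
(Unloaded it would be 2.08 V; the load pulls it down.)

V_out ≈ 1.39 V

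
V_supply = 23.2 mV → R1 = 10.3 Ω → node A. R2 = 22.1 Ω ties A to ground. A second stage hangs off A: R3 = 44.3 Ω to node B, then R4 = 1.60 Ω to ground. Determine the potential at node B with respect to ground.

Node A sees R2 in parallel with the series input of stage 2, R3 + R4 = 45.90 Ω.
Effective lower resistance at A: R2 ‖ 45.90 = 14.92 Ω.
First divider: V_A = V_supply · 14.92/(10.3 + 14.92) = 13.72 mV.
Stage 2 is unloaded, so V_B = V_A · R4/(R3+R4) = 13.72 × 1.60/45.90 = 0.4784 mV.

V_B ≈ 0.478 mV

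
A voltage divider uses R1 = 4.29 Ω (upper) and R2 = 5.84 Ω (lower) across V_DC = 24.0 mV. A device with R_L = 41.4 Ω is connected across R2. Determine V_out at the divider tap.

V_out ≈ 13.1 mV

First combine the lower leg with the load: R2 ‖ R_L = 5.118 Ω.
Now apply the divider: V_out = 24.0 × 0.5440 = 13.06 mV.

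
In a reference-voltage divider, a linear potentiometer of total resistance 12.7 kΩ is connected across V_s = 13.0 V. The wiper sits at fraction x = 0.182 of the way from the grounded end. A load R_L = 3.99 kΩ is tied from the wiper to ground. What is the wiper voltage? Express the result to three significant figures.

V_out ≈ 1.61 V

Split the track: R_lower = x·R_p = 2.311 kΩ, R_upper = (1−x)·R_p = 10.39 kΩ.
R_L loads the lower segment: effective lower R = 1.464 kΩ.
V_out = 13.0 × 1.464/(10.39 + 1.464) = 1.605 V.
(Unloaded: V_out = x·V_s = 2.37 V.)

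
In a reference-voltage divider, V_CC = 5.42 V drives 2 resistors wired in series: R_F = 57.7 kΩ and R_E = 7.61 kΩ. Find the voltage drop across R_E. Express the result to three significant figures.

Series total: ΣR = 57.7 + 7.61 = 65.31 kΩ.
V = V_CC · R/ΣR = 5.42 × 0.1165 = 0.6315 V.

V ≈ 0.632 V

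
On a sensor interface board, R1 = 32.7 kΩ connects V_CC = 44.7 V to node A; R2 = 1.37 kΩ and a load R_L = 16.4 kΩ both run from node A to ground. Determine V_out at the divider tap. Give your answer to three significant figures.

V_out ≈ 1.66 V

The load sits in parallel with R2, giving an effective lower resistance R2' = R2·R_L/(R2+R_L) = 1.264 kΩ.
Now apply the divider: V_out = 44.7 × 0.03723 = 1.664 V.
(Unloaded it would be 1.80 V; the load pulls it down.)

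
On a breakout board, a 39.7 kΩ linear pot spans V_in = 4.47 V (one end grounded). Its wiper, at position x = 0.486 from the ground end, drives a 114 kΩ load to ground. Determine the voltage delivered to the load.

Split the track: R_lower = x·R_p = 19.29 kΩ, R_upper = (1−x)·R_p = 20.41 kΩ.
(x·R_p) ‖ R_L = 16.50 kΩ.
Loaded-divider output: V_out = 4.47 × 0.4471 = 1.999 V.
(Unloaded: V_out = x·V_in = 2.17 V.)

V_out ≈ 2.00 V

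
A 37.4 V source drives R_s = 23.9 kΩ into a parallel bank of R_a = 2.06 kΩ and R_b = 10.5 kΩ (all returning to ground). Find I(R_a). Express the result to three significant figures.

I ≈ 1.22 mA

Equivalent of the parallel group: R_p = 1.722 kΩ.
V_A by voltage divider: V_A = 37.4 × 1.722/(23.9 + 1.722) = 2.514 V.
Branch current I = V_A/R_a = 2.514/2.06 = 1.220 mA.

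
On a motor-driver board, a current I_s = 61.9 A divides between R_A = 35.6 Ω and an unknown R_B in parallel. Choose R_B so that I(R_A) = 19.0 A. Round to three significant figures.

R_B ≈ 15.8 Ω

In a two-way split, I_A/I_s = R_B/(R_A + R_B).
19.0/61.9 = R_B/(R_A + R_B) → R_B = R_A · (0.3069)/(1 − 0.3069) = 35.6 × 0.4429 = 15.77 Ω.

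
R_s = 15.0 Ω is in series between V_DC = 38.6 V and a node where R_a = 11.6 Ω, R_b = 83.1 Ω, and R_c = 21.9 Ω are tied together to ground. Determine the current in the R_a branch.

Equivalent of the parallel group: R_p = 6.949 Ω.
V_A by voltage divider: V_A = 38.6 × 6.949/(15.0 + 6.949) = 12.22 V.
Branch current I = V_A/R_a = 12.22/11.6 = 1.054 A.

I ≈ 1.05 A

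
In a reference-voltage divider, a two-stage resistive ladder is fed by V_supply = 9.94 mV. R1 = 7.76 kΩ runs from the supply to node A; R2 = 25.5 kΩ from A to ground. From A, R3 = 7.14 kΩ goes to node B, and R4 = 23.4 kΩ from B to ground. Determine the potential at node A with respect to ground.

Looking into the second stage from A: R3 + R4 = 30.54 kΩ appears in parallel with R2.
R2 ‖ (R3+R4) = 13.90 kΩ.
First divider: V_A = V_supply · 13.90/(7.76 + 13.90) = 6.378 mV.

V_A ≈ 6.38 mV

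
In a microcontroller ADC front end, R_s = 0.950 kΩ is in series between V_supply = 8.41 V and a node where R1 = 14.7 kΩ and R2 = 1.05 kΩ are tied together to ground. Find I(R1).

Equivalent of the parallel group: R_p = 0.9800 kΩ.
V_A by voltage divider: V_A = 8.41 × 0.9800/(0.950 + 0.9800) = 4.270 V.
Branch current I = V_A/R1 = 4.270/14.7 = 0.2905 mA.

I ≈ 0.291 mA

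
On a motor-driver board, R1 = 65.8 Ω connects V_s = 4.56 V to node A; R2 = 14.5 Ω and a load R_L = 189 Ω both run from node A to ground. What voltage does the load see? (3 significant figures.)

V_out ≈ 0.775 V

R2 ‖ R_L = (14.5 × 189)/(14.5 + 189) = 13.47 Ω.
Then V_out = V_s · R2'/(R1 + R2') = 4.56 × 13.47/79.27 = 0.7747 V.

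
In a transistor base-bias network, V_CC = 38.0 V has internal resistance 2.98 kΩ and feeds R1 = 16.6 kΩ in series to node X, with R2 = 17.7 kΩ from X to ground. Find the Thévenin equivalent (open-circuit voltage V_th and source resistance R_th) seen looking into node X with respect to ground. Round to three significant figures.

R1' = 2.98 + 16.6 = 19.58 kΩ (source resistance + R1).
Open-circuit (no load on X): V_th = V_CC · R2/(R1' + R2) = 38.0 × 17.7/(19.58 + 17.7) = 18.04 V.
With V_CC suppressed (replaced by a short), R_th = R1' ‖ R2 = (19.58 × 17.7)/(19.58 + 17.7) = 9.296 kΩ.

V_th ≈ 18.0 V, R_th ≈ 9.30 kΩ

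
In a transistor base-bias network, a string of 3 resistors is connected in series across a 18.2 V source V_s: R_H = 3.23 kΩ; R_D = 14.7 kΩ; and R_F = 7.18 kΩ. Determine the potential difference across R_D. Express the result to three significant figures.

V ≈ 10.7 V

Series total: ΣR = 3.23 + 14.7 + 7.18 = 25.11 kΩ.
V = V_s · R/ΣR = 18.2 × 0.5854 = 10.65 V.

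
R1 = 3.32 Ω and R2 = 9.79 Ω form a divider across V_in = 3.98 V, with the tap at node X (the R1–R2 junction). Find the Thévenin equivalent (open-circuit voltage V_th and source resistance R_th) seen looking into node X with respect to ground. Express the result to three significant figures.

Open-circuit (no load on X): V_th = V_in · R2/(R1 + R2) = 3.98 × 9.79/(3.320 + 9.79) = 2.972 V.
Zeroing V_in shorts the top of R1 to ground, so R_th = R1 ‖ R2 = 2.479 Ω.

V_th ≈ 2.97 V, R_th ≈ 2.48 Ω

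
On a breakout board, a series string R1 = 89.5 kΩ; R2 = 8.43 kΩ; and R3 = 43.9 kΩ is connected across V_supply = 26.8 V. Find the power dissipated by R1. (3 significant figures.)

P ≈ 3.20 mW

ΣR = 141.8 kΩ → I = 26.8/141.8 = 0.1890 mA.
P = I²R = 0.03571 × 89.5 = 3.196 mW.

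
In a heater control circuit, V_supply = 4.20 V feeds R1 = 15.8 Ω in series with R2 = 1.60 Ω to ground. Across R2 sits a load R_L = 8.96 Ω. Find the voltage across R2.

First combine the lower leg with the load: R2 ‖ R_L = 1.358 Ω.
Voltage divider with the loaded lower leg: V_out = 4.20 × 1.358/(15.8 + 1.358) = 4.20 × 0.07912 = 0.3323 V.
(Unloaded it would be 0.386 V; the load pulls it down.)

V_out ≈ 0.332 V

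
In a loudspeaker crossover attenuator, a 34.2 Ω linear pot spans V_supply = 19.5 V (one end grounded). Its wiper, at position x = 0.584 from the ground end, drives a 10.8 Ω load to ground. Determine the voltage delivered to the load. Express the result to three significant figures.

V_out ≈ 6.44 V

The pot divides into 14.23 Ω above the wiper and 19.97 Ω below.
Lower segment in parallel with the load: 19.97 ‖ 10.8 = 7.010 Ω.
Then V_out = V_supply · 7.010/(14.23 + 7.010) = 6.436 V.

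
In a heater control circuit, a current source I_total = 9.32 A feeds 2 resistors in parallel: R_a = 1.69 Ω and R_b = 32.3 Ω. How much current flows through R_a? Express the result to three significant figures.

I ≈ 8.86 A

Two-branch current divider: I_k = I_total · R_other/(R_1 + R_2).
So I = 9.32 × 32.3/33.99 = 8.857 A.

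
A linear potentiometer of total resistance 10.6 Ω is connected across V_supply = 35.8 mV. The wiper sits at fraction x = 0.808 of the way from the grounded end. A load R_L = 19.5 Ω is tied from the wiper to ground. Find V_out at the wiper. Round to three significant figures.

The pot divides into 2.035 Ω above the wiper and 8.565 Ω below.
Lower segment in parallel with the load: 8.565 ‖ 19.5 = 5.951 Ω.
Loaded-divider output: V_out = 35.8 × 0.7452 = 26.68 mV.

V_out ≈ 26.7 mV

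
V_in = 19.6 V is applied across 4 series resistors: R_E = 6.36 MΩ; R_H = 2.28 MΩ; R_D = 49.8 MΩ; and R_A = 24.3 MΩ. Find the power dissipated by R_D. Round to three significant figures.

ΣR = 82.74 MΩ → I = 19.6/82.74 = 0.2369 µA.
V(R_D) = I·R = 11.80 V; P = V·I = 11.80 × 0.2369 = 2.795 µW.

P ≈ 2.79 µW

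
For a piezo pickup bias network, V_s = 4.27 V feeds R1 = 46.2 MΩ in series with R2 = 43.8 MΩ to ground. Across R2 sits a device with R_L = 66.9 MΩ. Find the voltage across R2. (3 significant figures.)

V_out ≈ 1.56 V

First combine the lower leg with the load: R2 ‖ R_L = 26.47 MΩ.
Voltage divider with the loaded lower leg: V_out = 4.27 × 26.47/(46.2 + 26.47) = 4.27 × 0.3642 = 1.555 V.
(Unloaded it would be 2.08 V; the load pulls it down.)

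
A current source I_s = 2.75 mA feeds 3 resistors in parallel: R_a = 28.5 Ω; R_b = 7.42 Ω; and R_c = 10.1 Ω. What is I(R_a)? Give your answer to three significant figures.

Total conductance ΣG = 1/28.5 + 1/7.42 + 1/10.1 = 0.2689 (units of 1/Ω).
By the current-divider rule, I = I_s · G_k/ΣG = 2.75 × 0.1305 = 0.3589 mA.

I ≈ 0.359 mA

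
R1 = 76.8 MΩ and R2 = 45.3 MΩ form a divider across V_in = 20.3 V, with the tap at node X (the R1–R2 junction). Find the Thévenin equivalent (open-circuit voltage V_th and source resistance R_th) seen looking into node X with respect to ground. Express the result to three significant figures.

V_th ≈ 7.53 V, R_th ≈ 28.5 MΩ

V_th is the unloaded tap voltage: V_in · R2/(R1+R2) = 20.3 × 0.3710 = 7.531 V.
Looking into X with the source shorted: R_th = R1·R2/(R1+R2) = 76.80 × 45.3/122.1 = 28.49 MΩ.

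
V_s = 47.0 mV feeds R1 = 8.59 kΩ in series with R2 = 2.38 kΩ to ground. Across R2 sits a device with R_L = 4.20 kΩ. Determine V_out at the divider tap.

V_out ≈ 7.06 mV

The load sits in parallel with R2, giving an effective lower resistance R2' = R2·R_L/(R2+R_L) = 1.519 kΩ.
Voltage divider with the loaded lower leg: V_out = 47.0 × 1.519/(8.59 + 1.519) = 47.0 × 0.1503 = 7.063 mV.
(Unloaded it would be 10.2 mV; the load pulls it down.)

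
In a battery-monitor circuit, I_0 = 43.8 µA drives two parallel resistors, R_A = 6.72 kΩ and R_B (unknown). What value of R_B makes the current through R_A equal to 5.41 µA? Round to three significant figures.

R_B ≈ 0.947 kΩ

Two-branch current divider: I_A = I_0 · R_B/(R_A + R_B).
With f = 0.1235, R_B = R_A · f/(1−f) = 6.72 × 0.1409 = 0.9470 kΩ.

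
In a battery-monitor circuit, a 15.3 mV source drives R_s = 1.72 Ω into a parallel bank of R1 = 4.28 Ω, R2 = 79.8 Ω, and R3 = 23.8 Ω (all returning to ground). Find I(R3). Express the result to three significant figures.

Parallel bank: R_p = 1/(1/4.28 + 1/79.8 + 1/23.8) = 3.470 Ω.
V_A by voltage divider: V_A = 15.3 × 3.470/(1.72 + 3.470) = 10.23 mV.
Branch current I = V_A/R3 = 10.23/23.8 = 0.4298 mA.

I ≈ 0.430 mA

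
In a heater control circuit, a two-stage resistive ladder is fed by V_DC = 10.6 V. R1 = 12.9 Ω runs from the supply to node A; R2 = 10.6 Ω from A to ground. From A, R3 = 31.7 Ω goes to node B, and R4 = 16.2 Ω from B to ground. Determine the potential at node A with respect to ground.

V_A ≈ 4.26 V

Node A sees R2 in parallel with the series input of stage 2, R3 + R4 = 47.90 Ω.
R2 ‖ (R3+R4) = 8.679 Ω.
V_A = 10.6 × 8.679/(12.9 + 8.679) = 4.263 V.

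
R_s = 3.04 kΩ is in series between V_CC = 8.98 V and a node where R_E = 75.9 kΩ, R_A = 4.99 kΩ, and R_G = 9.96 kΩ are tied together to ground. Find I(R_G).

I ≈ 0.461 mA

Combine the parallel branches: R_p = (1/75.9 + 1/4.99 + 1/9.96)⁻¹ = 3.185 kΩ.
Node voltage V_A = V_CC · R_p/(R_s + R_p) = 8.98 × 0.5116 = 4.595 V.
Branch current I = V_A/R_G = 4.595/9.96 = 0.4613 mA.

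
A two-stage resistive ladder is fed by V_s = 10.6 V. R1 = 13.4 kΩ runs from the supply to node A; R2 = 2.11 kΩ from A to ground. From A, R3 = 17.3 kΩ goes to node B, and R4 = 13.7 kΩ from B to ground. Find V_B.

Looking into the second stage from A: R3 + R4 = 31.00 kΩ appears in parallel with R2.
R2 ‖ (R3+R4) = 1.976 kΩ.
So V_A = 10.6 × 0.1285 = 1.362 V.
V_B = V_A × 0.4419 = 0.6019 V.

V_B ≈ 0.602 V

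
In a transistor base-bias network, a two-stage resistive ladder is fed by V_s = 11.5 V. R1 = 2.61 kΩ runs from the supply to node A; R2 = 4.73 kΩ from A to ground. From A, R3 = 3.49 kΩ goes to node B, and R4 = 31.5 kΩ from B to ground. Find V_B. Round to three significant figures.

Looking into the second stage from A: R3 + R4 = 34.99 kΩ appears in parallel with R2.
R2 ‖ (R3+R4) = 4.167 kΩ.
V_A = 11.5 × 4.167/(2.61 + 4.167) = 7.071 V.
Stage 2 is unloaded, so V_B = V_A · R4/(R3+R4) = 7.071 × 31.5/34.99 = 6.366 V.

V_B ≈ 6.37 V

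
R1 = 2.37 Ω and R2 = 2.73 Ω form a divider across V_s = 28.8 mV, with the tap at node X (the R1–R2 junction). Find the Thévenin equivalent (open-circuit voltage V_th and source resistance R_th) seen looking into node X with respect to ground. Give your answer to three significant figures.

V_th ≈ 15.4 mV, R_th ≈ 1.27 Ω

V_th is the unloaded tap voltage: V_s · R2/(R1+R2) = 28.8 × 0.5353 = 15.42 mV.
With V_s suppressed (replaced by a short), R_th = R1 ‖ R2 = (2.370 × 2.73)/(2.370 + 2.73) = 1.269 Ω.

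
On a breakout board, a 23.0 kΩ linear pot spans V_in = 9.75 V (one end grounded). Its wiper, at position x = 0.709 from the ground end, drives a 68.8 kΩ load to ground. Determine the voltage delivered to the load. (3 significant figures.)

Lower segment x·R_p = 16.31 kΩ; upper segment (1−x)·R_p = 6.693 kΩ.
(x·R_p) ‖ R_L = 13.18 kΩ.
Then V_out = V_in · 13.18/(6.693 + 13.18) = 6.467 V.

V_out ≈ 6.47 V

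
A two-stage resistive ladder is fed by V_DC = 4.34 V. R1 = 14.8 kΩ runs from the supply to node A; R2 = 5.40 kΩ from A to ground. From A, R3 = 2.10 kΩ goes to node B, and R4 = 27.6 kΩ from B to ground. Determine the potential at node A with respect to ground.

V_A ≈ 1.02 V

Looking into the second stage from A: R3 + R4 = 29.70 kΩ appears in parallel with R2.
Effective lower resistance at A: R2 ‖ 29.70 = 4.569 kΩ.
First divider: V_A = V_DC · 4.569/(14.8 + 4.569) = 1.024 V.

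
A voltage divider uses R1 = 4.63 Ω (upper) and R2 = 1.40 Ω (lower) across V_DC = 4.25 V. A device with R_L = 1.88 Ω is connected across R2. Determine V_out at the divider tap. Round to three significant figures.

The load sits in parallel with R2, giving an effective lower resistance R2' = R2·R_L/(R2+R_L) = 0.8024 Ω.
Then V_out = V_DC · R2'/(R1 + R2') = 4.25 × 0.8024/5.432 = 0.6278 V.

V_out ≈ 0.628 V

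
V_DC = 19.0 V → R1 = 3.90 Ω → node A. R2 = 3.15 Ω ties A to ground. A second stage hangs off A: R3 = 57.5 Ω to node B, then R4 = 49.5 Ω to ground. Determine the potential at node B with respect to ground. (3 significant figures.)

The second stage (R3 + R4 = 107.0 Ω) loads node A in parallel with R2.
Effective lower resistance at A: R2 ‖ 107.0 = 3.060 Ω.
So V_A = 19.0 × 0.4396 = 8.353 V.
Stage 2 is unloaded, so V_B = V_A · R4/(R3+R4) = 8.353 × 49.5/107.0 = 3.864 V.

V_B ≈ 3.86 V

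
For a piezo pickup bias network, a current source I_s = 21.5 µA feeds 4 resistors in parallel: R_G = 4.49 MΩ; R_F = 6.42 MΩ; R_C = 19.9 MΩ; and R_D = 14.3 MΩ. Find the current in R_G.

I ≈ 9.60 µA

ΣG = 1/4.49 + 1/6.42 + 1/19.9 + 1/14.3 = 0.4987.
R_G takes the fraction G_k/ΣG = 0.2227/0.4987 = 0.4466, so I = 21.5 × 0.4466 = 9.603 µA.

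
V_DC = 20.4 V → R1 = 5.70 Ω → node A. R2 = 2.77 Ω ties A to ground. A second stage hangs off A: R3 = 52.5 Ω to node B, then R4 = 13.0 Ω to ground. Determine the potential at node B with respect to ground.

The second stage (R3 + R4 = 65.50 Ω) loads node A in parallel with R2.
R2 ‖ (R3+R4) = 2.658 Ω.
So V_A = 20.4 × 0.3180 = 6.487 V.
V_B = V_A × 0.1985 = 1.287 V.

V_B ≈ 1.29 V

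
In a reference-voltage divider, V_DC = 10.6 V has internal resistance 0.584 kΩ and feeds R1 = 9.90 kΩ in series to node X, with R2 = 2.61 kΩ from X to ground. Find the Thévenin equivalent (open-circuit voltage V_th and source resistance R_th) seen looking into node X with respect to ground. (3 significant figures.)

R1' = 0.584 + 9.90 = 10.48 kΩ (source resistance + R1).
Open-circuit (no load on X): V_th = V_DC · R2/(R1' + R2) = 10.6 × 2.61/(10.48 + 2.61) = 2.113 V.
Looking into X with the source shorted: R_th = R1'·R2/(R1'+R2) = 10.48 × 2.61/13.09 = 2.090 kΩ.

V_th ≈ 2.11 V, R_th ≈ 2.09 kΩ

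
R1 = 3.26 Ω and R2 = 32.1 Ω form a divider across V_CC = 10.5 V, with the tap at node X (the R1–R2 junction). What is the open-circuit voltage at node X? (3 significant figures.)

V_th ≈ 9.53 V

With X open, the divider is unloaded: V_th = 10.5 × 32.1/35.36 = 9.532 V.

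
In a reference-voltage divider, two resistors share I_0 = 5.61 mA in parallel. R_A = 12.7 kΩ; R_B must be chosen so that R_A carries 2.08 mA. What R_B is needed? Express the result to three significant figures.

In a two-way split, I_A/I_0 = R_B/(R_A + R_B).
2.08/5.61 = R_B/(R_A + R_B) → R_B = R_A · (0.3708)/(1 − 0.3708) = 12.7 × 0.5892 = 7.483 kΩ.

R_B ≈ 7.48 kΩ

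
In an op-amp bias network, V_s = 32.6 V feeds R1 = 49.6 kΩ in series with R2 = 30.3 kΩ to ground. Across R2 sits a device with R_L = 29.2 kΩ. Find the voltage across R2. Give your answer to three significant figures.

R2 ‖ R_L = (30.3 × 29.2)/(30.3 + 29.2) = 14.87 kΩ.
Then V_out = V_s · R2'/(R1 + R2') = 32.6 × 14.87/64.47 = 7.519 V.
(Unloaded it would be 12.4 V; the load pulls it down.)

V_out ≈ 7.52 V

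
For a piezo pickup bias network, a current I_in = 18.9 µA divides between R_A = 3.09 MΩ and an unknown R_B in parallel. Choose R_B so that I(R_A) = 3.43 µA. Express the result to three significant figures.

R_B ≈ 0.685 MΩ

The fraction through R_A equals R_B/(R_A+R_B).
With f = 0.1815, R_B = R_A · f/(1−f) = 3.09 × 0.2217 = 0.6851 MΩ.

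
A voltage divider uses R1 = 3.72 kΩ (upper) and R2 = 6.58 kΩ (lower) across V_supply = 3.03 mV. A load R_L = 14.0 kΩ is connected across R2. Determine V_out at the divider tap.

The load sits in parallel with R2, giving an effective lower resistance R2' = R2·R_L/(R2+R_L) = 4.476 kΩ.
Then V_out = V_supply · R2'/(R1 + R2') = 3.03 × 4.476/8.196 = 1.655 mV.

V_out ≈ 1.65 mV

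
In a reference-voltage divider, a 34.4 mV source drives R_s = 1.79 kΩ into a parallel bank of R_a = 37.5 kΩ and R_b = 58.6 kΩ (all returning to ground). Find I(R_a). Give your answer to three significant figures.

Combine the parallel branches: R_p = (1/37.5 + 1/58.6)⁻¹ = 22.87 kΩ.
V_A by voltage divider: V_A = 34.4 × 22.87/(1.79 + 22.87) = 31.90 mV.
Branch current I = V_A/R_a = 31.90/37.5 = 0.8507 µA.

I ≈ 0.851 µA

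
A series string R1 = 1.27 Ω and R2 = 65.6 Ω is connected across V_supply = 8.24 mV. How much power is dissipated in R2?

ΣR = 66.87 Ω → I = 8.24/66.87 = 0.1232 mA.
P = I²R = 0.01518 × 65.6 = 0.9961 µW.

P ≈ 0.996 µW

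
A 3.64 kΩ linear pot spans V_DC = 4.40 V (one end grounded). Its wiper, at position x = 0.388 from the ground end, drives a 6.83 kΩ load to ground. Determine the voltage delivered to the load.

Split the track: R_lower = x·R_p = 1.412 kΩ, R_upper = (1−x)·R_p = 2.228 kΩ.
Lower segment in parallel with the load: 1.412 ‖ 6.83 = 1.170 kΩ.
Then V_out = V_DC · 1.170/(2.228 + 1.170) = 1.515 V.

V_out ≈ 1.52 V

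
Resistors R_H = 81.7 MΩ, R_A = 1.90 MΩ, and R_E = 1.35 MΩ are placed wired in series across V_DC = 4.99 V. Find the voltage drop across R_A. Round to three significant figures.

V ≈ 0.112 V

ΣR = 81.7 + 1.90 + 1.35 = 84.95 MΩ.
V = V_DC · R/ΣR = 4.99 × 0.02237 = 0.1116 V.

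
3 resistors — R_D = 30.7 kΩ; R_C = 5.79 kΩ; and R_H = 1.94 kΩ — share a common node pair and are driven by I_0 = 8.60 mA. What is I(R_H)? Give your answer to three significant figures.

Conductances: ΣG = 1/30.7 + 1/5.79 + 1/1.94 = 0.7207 (1/kΩ).
Current divider: I(R_H) = I_0 · G_k/ΣG = 8.60 × (0.5155/0.7207) = 8.60 × 0.7152 = 6.151 mA.

I ≈ 6.15 mA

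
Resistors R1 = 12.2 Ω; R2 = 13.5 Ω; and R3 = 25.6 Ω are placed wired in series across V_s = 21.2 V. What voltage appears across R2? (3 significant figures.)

ΣR = 12.2 + 13.5 + 25.6 = 51.30 Ω.
V = V_s · R/ΣR = 21.2 × 0.2632 = 5.579 V.

V ≈ 5.58 V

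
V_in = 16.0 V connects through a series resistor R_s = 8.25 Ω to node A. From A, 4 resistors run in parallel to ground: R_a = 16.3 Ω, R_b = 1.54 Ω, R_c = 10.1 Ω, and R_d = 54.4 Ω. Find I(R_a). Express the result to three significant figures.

I ≈ 0.125 A

Equivalent of the parallel group: R_p = 1.208 Ω.
V_A = 16.0 × 1.208/9.458 = 2.043 V.
I(R_a) = V_A / R_a = 2.043/16.3 = 0.1253 A.
(Equivalently: I_total = 1.692 A, then current-divider fraction G_k/ΣG = 0.07409.)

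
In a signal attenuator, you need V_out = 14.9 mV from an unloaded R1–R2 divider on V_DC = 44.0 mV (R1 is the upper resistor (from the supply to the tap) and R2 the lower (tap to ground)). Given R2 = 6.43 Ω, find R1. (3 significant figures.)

The divider ratio is R2/(R1+R2) = 14.9/44.0 = 0.3386.
R1 = R2·(1/k − 1) = 6.43 × 1.953 = 12.56 Ω.

R1 ≈ 12.6 Ω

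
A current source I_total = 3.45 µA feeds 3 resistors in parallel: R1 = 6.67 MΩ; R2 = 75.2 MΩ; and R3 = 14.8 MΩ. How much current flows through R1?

I ≈ 2.24 µA

ΣG = 1/6.67 + 1/75.2 + 1/14.8 = 0.2308.
By the current-divider rule, I = I_total · G_k/ΣG = 3.45 × 0.6496 = 2.241 µA.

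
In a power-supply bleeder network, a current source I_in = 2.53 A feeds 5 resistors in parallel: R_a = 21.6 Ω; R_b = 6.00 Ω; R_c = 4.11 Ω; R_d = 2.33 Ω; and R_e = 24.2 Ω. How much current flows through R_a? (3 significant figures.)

I ≈ 0.126 A

Conductances: ΣG = 1/21.6 + 1/6.00 + 1/4.11 + 1/2.33 + 1/24.2 = 0.9268 (1/Ω).
By the current-divider rule, I = I_in · G_k/ΣG = 2.53 × 0.04995 = 0.1264 A.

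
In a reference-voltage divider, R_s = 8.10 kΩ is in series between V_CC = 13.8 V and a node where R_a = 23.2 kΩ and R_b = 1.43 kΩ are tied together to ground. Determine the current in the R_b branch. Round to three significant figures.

I ≈ 1.38 mA

Equivalent of the parallel group: R_p = 1.347 kΩ.
V_A by voltage divider: V_A = 13.8 × 1.347/(8.10 + 1.347) = 1.968 V.
I(R_b) = V_A / R_b = 1.968/1.43 = 1.376 mA.
(Check via current divider: I_total = 1.461 mA; share G_k/ΣG = 0.9419 → same result.)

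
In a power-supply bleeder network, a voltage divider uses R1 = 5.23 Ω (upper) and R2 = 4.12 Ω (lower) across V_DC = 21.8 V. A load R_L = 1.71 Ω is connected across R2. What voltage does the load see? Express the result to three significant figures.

First combine the lower leg with the load: R2 ‖ R_L = 1.208 Ω.
Then V_out = V_DC · R2'/(R1 + R2') = 21.8 × 1.208/6.438 = 4.092 V.

V_out ≈ 4.09 V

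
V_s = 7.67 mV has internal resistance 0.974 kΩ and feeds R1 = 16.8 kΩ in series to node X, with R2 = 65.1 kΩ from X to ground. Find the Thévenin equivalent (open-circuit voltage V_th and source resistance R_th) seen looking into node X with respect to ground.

R1' = 0.974 + 16.8 = 17.77 kΩ (source resistance + R1).
With X open, the divider is unloaded: V_th = 7.67 × 65.1/82.87 = 6.025 mV.
Zeroing V_s shorts the top of R1' to ground, so R_th = R1' ‖ R2 = 13.96 kΩ.

V_th ≈ 6.03 mV, R_th ≈ 14.0 kΩ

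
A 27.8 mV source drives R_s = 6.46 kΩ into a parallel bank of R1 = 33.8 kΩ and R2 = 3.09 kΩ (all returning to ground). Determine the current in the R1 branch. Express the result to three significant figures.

Combine the parallel branches: R_p = (1/33.8 + 1/3.09)⁻¹ = 2.831 kΩ.
V_A = 27.8 × 2.831/9.291 = 8.471 mV.
I(R1) = V_A / R1 = 8.471/33.8 = 0.2506 µA.

I ≈ 0.251 µA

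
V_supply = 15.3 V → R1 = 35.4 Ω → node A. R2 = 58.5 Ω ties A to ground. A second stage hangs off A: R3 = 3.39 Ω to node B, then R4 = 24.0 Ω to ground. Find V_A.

V_A ≈ 5.28 V

Looking into the second stage from A: R3 + R4 = 27.39 Ω appears in parallel with R2.
R2 ‖ (R3+R4) = 18.66 Ω.
So V_A = 15.3 × 0.3451 = 5.280 V.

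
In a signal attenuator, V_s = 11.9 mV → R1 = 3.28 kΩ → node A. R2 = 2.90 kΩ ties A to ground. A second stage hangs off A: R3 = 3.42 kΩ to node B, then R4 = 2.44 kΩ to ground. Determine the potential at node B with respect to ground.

V_B ≈ 1.84 mV

Node A sees R2 in parallel with the series input of stage 2, R3 + R4 = 5.860 kΩ.
R2 ‖ (R3+R4) = 1.940 kΩ.
First divider: V_A = V_s · 1.940/(3.28 + 1.940) = 4.423 mV.
V_B = V_A × 0.4164 = 1.841 mV.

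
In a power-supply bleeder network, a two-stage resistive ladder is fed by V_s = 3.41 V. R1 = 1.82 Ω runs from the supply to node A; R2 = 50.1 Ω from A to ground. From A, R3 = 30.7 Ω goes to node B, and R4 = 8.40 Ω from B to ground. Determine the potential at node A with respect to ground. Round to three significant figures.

The second stage (R3 + R4 = 39.10 Ω) loads node A in parallel with R2.
Effective lower resistance at A: R2 ‖ 39.10 = 21.96 Ω.
V_A = 3.41 × 21.96/(1.82 + 21.96) = 3.149 V.

V_A ≈ 3.15 V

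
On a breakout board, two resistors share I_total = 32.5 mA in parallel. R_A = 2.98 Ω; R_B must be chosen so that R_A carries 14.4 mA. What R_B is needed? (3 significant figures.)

R_B ≈ 2.37 Ω

Two-branch current divider: I_A = I_total · R_B/(R_A + R_B).
14.4/32.5 = R_B/(R_A + R_B) → R_B = R_A · (0.4431)/(1 − 0.4431) = 2.98 × 0.7956 = 2.371 Ω.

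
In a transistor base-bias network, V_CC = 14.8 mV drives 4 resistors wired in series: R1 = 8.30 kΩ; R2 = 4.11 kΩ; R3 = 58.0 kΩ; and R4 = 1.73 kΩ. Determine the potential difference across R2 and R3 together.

Total series resistance ΣR = 8.30 + 4.11 + 58.0 + 1.73 = 72.14 kΩ.
R_{R2..R3} = 4.11 + 58.0 = 62.11 kΩ.
Voltage divider: V = V_CC · (62.11 / 72.14) = 14.8 × 0.8610 = 12.74 mV.

V ≈ 12.7 mV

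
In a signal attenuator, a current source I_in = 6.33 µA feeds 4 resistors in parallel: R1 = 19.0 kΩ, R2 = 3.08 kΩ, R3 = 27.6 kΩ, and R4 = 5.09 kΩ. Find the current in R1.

I ≈ 0.546 µA

Total conductance ΣG = 1/19.0 + 1/3.08 + 1/27.6 + 1/5.09 = 0.6100 (units of 1/kΩ).
By the current-divider rule, I = I_in · G_k/ΣG = 6.33 × 0.08628 = 0.5462 µA.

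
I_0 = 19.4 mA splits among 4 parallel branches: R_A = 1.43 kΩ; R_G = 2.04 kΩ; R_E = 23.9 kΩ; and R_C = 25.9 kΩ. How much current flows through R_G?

Total conductance ΣG = 1/1.43 + 1/2.04 + 1/23.9 + 1/25.9 = 1.270 (units of 1/kΩ).
R_G takes the fraction G_k/ΣG = 0.4902/1.270 = 0.3860, so I = 19.4 × 0.3860 = 7.488 mA.

I ≈ 7.49 mA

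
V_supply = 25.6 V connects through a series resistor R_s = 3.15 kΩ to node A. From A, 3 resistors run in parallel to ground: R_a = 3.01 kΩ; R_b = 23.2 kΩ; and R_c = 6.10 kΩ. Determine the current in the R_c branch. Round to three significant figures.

Parallel bank: R_p = 1/(1/3.01 + 1/23.2 + 1/6.10) = 1.854 kΩ.
Node voltage V_A = V_supply · R_p/(R_s + R_p) = 25.6 × 0.3706 = 9.486 V.
Branch current I = V_A/R_c = 9.486/6.10 = 1.555 mA.

I ≈ 1.56 mA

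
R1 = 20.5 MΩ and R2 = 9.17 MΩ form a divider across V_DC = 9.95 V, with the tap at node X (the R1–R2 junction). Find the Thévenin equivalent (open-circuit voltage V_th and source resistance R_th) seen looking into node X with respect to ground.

V_th ≈ 3.08 V, R_th ≈ 6.34 MΩ

With X open, the divider is unloaded: V_th = 9.95 × 9.17/29.67 = 3.075 V.
Looking into X with the source shorted: R_th = R1·R2/(R1+R2) = 20.50 × 9.17/29.67 = 6.336 MΩ.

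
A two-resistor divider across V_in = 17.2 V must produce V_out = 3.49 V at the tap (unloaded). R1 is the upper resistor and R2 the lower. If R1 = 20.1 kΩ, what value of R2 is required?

The divider ratio is R2/(R1+R2) = 3.49/17.2 = 0.2029.
R2 = R1 · 0.2029/(1 − 0.2029) = 5.117 kΩ.

R2 ≈ 5.12 kΩ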